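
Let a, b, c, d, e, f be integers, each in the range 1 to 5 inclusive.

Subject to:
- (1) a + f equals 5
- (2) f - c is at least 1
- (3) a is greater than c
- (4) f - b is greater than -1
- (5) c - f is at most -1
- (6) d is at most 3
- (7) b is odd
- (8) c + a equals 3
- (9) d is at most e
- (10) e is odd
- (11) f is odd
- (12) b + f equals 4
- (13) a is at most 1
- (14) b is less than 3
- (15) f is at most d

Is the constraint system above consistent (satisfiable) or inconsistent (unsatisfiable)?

Unsatisfiable

From constraint 13: a ≤ 1. From constraints 6 and 15: f ≤ d ≤ 3. Hence a + f ≤ 4. But constraint 1 requires a + f = 5, and 5 > 4. Contradiction.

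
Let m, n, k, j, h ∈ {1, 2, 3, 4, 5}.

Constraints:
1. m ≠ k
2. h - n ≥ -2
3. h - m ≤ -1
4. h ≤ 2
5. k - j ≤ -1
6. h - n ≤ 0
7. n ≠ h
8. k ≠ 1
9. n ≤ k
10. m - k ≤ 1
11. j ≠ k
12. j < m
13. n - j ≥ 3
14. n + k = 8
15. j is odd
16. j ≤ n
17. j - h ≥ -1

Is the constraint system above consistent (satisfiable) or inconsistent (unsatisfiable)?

Constraints 2, 3, 5, 10, and 13 give n − j ≥ 3, j − k ≥ 1, k − m ≥ -1, m − h ≥ 1, h − n ≥ -2.
Adding all 5 inequalities: the left sides telescope to 0, and the right sides sum to 3 + 1 + (-1) + 1 + (-2) = 2. So 0 ≥ 2, which is false.

Unsatisfiable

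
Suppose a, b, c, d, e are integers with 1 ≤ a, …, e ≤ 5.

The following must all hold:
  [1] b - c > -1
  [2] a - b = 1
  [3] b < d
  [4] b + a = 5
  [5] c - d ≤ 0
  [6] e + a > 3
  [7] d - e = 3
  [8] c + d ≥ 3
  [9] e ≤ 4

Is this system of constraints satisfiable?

The assignment a = 3, b = 2, c = 2, d = 4, e = 1 works:
  constraint 1 holds since b - c = 0.
  constraint 2 holds since a - b = 1.
  constraint 4 holds since b + a = 5.
The rest check out directly.

Satisfiable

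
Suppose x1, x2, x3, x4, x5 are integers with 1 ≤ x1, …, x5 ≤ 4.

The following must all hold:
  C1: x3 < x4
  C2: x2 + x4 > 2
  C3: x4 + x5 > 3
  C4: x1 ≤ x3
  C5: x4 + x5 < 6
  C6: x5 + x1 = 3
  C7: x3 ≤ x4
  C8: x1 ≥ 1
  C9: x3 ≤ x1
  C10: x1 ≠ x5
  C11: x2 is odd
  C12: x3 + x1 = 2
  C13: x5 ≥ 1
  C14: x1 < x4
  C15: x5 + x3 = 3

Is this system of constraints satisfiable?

Satisfiable

Try x1 = 1, x2 = 1, x3 = 1, x4 = 3, x5 = 2.
Check constraint 2: x2 + x4 = 4; constraint 3: x4 + x5 = 5; constraint 5: x4 + x5 = 5. The remaining constraints are straightforward to verify.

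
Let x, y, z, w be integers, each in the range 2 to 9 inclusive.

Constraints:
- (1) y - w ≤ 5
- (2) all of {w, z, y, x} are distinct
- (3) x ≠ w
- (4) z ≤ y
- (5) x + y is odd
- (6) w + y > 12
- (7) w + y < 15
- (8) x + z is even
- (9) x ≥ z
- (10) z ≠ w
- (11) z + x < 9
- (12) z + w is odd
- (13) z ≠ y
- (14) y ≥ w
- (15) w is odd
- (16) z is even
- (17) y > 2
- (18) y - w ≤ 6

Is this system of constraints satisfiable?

Satisfiable

Take x = 6, y = 9, z = 2, w = 5. Then constraint 1: y - w = 4; constraint 6: w + y = 14, and every other listed constraint is also met.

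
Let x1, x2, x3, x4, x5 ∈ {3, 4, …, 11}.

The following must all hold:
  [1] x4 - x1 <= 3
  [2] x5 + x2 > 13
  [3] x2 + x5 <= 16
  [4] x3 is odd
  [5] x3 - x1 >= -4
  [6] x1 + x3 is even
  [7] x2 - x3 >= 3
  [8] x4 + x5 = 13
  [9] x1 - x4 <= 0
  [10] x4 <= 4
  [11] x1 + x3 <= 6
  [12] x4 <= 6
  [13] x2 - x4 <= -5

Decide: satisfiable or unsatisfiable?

Unsatisfiable

Constraints 1, 5, 7, and 13 give x4 − x2 ≥ 5, x2 − x3 ≥ 3, x3 − x1 ≥ -4, x1 − x4 ≥ -3.
Adding all 4 inequalities: the left sides telescope to 0, and the right sides sum to 5 + 3 + (-4) + (-3) = 1. So 0 ≥ 1, which is false.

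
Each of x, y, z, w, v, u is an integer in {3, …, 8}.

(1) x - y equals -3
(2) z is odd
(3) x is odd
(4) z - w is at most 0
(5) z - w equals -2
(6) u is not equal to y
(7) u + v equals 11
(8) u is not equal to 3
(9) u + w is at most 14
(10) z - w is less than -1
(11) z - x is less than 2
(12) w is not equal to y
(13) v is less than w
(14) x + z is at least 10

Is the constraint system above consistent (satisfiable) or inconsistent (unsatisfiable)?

Satisfiable

Try x = 5, y = 8, z = 5, w = 7, v = 4, u = 7.
Check constraint 1: x - y = -3; constraint 4: z - w = -2; constraint 5: z - w = -2. The remaining constraints are straightforward to verify.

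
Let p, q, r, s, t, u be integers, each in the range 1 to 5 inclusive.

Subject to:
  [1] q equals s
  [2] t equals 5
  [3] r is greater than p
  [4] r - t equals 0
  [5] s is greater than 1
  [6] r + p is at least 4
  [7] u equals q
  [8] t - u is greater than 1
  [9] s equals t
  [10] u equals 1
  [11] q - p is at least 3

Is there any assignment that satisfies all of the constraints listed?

Unsatisfiable

Constraint 10 fixes u = 1 and constraint 2 fixes t = 5. Constraints 1, 7, and 9 give u = q = s = t, so u = t. But 1 ≠ 5 — contradiction.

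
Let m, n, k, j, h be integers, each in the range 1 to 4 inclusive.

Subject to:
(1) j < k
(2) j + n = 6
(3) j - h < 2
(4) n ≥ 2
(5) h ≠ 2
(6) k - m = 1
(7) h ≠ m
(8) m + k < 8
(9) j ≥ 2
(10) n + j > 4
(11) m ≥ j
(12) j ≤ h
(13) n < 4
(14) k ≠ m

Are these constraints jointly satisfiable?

Satisfiable

Setting (m, n, k, j, h) = (3, 3, 4, 3, 4) satisfies everything: constraint 2: j + n = 6; constraint 3: j - h = -1; constraint 6: k - m = 1, and the others follow.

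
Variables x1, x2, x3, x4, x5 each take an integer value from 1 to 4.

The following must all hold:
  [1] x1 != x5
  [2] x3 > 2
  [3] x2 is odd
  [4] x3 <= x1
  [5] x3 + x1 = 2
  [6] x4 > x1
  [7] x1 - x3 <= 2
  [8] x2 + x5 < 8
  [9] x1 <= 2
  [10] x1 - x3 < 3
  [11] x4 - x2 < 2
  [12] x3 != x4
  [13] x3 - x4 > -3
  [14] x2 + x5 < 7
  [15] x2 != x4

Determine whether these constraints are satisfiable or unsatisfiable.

From constraint 2: x3 ≥ 3. From constraints 4 and 9: x3 ≤ x1 and x1 ≤ 2, so x3 ≤ 2. But 2 < 3, so no value of x3 works.

Unsatisfiable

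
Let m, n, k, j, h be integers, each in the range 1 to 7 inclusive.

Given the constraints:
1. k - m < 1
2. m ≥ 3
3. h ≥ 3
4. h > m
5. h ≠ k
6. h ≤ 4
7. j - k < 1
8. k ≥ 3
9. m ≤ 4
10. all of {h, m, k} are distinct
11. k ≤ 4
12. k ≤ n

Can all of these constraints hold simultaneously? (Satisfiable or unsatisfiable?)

Constraints 2, 3, 6, 8, 9, and 11 confine each of h, m, k to the 2 values {3, 4}.
Constraint 10 requires all 3 of them to be distinct, but only 2 values are available — impossible by the pigeonhole principle.

Unsatisfiable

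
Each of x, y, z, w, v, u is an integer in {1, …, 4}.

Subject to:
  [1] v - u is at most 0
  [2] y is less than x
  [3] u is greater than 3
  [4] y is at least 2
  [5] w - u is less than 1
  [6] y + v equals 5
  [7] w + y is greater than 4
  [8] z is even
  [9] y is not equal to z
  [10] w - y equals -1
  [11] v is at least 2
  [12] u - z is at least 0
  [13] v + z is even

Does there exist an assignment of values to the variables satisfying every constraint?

Satisfiable

Setting (x, y, z, w, v, u) = (4, 3, 4, 2, 2, 4) satisfies everything: constraint 1: v - u = -2; constraint 5: w - u = -2; constraint 6: y + v = 5, and the others follow.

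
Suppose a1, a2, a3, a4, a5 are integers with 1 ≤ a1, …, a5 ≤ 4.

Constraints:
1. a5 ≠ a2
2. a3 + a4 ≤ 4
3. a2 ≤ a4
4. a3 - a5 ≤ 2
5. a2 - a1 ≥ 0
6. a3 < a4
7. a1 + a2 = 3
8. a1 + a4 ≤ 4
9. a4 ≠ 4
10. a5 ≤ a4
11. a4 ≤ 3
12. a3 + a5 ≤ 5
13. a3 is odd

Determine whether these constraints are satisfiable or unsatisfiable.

Satisfiable

Try a1 = 1, a2 = 2, a3 = 1, a4 = 2, a5 = 1.
Check constraint 2: a3 + a4 = 3; constraint 4: a3 - a5 = 0. The remaining constraints are straightforward to verify.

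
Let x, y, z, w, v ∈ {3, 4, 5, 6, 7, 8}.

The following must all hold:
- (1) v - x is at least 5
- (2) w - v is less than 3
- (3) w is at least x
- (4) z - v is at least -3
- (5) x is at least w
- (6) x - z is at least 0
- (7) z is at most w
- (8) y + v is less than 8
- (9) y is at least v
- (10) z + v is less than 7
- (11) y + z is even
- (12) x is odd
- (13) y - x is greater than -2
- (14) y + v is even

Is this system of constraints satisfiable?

Unsatisfiable

Constraints 1, 4, and 6 give x − z ≥ 0, z − v ≥ -3, v − x ≥ 5.
Adding all 3 inequalities: the left sides telescope to 0, and the right sides sum to 0 + (-3) + 5 = 2. So 0 ≥ 2, which is false.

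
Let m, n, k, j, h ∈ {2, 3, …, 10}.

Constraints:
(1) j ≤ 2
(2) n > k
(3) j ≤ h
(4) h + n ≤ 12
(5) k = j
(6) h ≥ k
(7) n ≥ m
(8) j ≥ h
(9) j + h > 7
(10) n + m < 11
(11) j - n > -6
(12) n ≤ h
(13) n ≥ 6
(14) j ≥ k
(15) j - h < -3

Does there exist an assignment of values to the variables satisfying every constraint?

Unsatisfiable

From constraints 12 and 13: h ≥ n and n ≥ 6, so h ≥ 6. From constraints 1 and 8: h ≤ j and j ≤ 2, so h ≤ 2. But 2 < 6, so no value of h works.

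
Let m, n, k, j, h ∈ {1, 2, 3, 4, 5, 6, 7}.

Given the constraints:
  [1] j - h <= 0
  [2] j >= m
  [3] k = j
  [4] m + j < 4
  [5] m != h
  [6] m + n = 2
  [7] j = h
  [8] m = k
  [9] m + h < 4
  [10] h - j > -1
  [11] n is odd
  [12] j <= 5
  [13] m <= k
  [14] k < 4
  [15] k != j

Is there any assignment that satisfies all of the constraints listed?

Unsatisfiable

From constraints 3, 7, and 8, m = k = j = h, so m = h. But constraint 5 says m ≠ h. Contradiction.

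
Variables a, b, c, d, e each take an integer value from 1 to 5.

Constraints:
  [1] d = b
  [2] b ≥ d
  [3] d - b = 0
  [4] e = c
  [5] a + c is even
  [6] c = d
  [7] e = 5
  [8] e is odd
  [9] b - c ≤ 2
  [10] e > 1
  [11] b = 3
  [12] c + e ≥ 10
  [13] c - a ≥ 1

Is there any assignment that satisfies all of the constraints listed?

Unsatisfiable

Constraint 7 fixes e = 5 and constraint 11 fixes b = 3. Constraints 1, 4, and 6 give e = c = d = b, so e = b. But 5 ≠ 3 — contradiction.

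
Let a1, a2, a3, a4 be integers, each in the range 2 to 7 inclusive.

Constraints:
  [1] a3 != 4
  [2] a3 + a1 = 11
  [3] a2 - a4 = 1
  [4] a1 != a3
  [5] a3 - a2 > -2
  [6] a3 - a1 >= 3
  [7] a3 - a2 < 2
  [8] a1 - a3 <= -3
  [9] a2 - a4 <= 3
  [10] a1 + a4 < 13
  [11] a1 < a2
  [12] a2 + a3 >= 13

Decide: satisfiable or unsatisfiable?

Try a1 = 4, a2 = 7, a3 = 7, a4 = 6.
Check constraint 2: a3 + a1 = 11; constraint 3: a2 - a4 = 1; constraint 5: a3 - a2 = 0. The remaining constraints are straightforward to verify.

Satisfiable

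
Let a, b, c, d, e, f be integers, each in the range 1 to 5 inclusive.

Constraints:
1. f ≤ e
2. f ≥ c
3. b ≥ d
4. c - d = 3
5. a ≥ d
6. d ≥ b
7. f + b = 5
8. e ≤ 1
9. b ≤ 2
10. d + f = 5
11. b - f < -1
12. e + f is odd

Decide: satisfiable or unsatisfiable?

From constraints 3 and 9: d ≤ b ≤ 2. From constraints 1 and 8: f ≤ e ≤ 1. Hence d + f ≤ 3. But constraint 10 requires d + f = 5, and 5 > 3. Contradiction.

Unsatisfiable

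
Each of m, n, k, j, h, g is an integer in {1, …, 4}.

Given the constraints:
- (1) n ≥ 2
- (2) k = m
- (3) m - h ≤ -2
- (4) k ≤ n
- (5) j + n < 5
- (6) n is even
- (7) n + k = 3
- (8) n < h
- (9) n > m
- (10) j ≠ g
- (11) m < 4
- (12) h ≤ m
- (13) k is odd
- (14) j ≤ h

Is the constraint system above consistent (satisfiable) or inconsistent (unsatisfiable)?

Unsatisfiable

Constraints 8, 9, and 12 give n < h, h ≤ m, m < n. Chaining: n < h ≤ m < n, which forces n < n — impossible.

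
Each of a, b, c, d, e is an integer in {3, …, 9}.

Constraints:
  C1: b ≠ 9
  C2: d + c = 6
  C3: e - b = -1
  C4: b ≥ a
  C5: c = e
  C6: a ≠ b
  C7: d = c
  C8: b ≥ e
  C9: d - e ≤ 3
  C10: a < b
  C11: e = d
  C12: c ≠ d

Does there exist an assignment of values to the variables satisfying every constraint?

Unsatisfiable

From constraints 5 and 11, c = e = d, so c = d. But constraint 12 says c ≠ d. Contradiction.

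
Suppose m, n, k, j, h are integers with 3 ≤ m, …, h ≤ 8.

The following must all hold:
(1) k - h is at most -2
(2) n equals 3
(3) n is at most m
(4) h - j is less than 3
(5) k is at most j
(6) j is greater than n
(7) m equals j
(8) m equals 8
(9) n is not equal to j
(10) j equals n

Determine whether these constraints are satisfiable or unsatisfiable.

Constraint 8 fixes m = 8 and constraint 2 fixes n = 3. Constraints 7 and 10 give m = j = n, so m = n. But 8 ≠ 3 — contradiction.

Unsatisfiable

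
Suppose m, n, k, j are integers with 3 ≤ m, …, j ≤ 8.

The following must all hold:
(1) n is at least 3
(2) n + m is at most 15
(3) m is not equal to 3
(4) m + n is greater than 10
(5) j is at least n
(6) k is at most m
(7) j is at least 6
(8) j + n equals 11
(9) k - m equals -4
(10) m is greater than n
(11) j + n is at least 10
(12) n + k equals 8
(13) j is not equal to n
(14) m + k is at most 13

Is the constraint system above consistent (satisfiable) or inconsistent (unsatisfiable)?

Satisfiable

One satisfying assignment is m = 8, n = 4, k = 4, j = 7.
For the less obvious constraints — constraint 2: n + m = 12; constraint 4: m + n = 12 — and the others hold by inspection.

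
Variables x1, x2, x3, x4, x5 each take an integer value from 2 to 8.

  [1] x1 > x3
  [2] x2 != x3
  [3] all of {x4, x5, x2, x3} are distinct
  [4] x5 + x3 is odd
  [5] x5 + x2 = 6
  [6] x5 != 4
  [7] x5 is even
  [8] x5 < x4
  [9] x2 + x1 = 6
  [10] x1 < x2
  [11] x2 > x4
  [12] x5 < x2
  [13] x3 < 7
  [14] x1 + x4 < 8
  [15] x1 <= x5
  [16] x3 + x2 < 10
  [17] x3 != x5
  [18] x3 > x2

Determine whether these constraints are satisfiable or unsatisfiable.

Unsatisfiable

Constraints 1, 8, 11, 15, and 18 give x4 < x2, x2 < x3, x3 < x1, x1 ≤ x5, x5 < x4. Chaining: x4 < x2 < x3 < x1 ≤ x5 < x4, which forces x4 < x4 — impossible.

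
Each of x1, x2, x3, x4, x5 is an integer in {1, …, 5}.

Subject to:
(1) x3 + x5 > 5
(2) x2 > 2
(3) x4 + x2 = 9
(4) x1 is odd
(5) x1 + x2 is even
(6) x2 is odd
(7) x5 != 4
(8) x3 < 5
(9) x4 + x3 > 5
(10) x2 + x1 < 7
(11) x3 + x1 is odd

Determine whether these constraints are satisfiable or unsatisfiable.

Setting (x1, x2, x3, x4, x5) = (1, 5, 4, 4, 2) satisfies everything: constraint 1: x3 + x5 = 6; constraint 3: x4 + x2 = 9, and the others follow.

Satisfiable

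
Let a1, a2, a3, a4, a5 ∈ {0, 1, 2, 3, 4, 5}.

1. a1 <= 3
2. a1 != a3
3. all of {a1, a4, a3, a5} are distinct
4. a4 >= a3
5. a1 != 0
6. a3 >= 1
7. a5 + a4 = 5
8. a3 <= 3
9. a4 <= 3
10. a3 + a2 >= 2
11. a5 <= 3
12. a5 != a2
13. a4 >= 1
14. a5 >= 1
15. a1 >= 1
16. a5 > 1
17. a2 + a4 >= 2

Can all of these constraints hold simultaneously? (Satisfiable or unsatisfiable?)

Constraints 1, 6, 8, 9, 11, 13, 14, and 15 confine each of a1, a4, a3, a5 to the 3 values {1, …, 3}.
Constraint 3 requires all 4 of them to be distinct, but only 3 values are available — impossible by the pigeonhole principle.

Unsatisfiable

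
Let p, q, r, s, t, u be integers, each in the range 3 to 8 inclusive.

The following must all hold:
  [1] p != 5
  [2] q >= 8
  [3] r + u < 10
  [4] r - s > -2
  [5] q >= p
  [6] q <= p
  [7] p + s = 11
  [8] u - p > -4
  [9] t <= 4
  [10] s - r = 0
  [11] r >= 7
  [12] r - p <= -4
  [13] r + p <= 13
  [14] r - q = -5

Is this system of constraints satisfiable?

Unsatisfiable

From constraint 11: r ≥ 7. From constraints 2 and 6: p ≥ q ≥ 8. Hence r + p ≥ 15. But constraint 13 requires r + p ≤ 13, and 13 < 15. Contradiction.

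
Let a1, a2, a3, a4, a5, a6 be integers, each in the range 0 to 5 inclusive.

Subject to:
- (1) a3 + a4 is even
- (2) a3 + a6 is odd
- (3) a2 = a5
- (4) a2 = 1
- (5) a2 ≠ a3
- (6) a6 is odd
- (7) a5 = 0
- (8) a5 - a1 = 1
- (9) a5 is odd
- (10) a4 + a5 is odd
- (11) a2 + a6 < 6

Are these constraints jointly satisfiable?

Unsatisfiable

Constraint 4 fixes a2 = 1 and constraint 7 fixes a5 = 0, but constraint 3 requires a2 = a5. Since 1 ≠ 0, contradiction.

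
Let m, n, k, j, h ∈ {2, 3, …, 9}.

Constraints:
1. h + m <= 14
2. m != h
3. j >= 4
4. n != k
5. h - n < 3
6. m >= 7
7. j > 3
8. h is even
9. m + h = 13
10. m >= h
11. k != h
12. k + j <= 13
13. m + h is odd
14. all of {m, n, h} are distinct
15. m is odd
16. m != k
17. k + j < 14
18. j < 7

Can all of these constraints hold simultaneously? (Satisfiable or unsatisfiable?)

Satisfiable

Try m = 9, n = 2, k = 8, j = 4, h = 4.
Check constraint 1: h + m = 13; constraint 5: h - n = 2. The remaining constraints are straightforward to verify.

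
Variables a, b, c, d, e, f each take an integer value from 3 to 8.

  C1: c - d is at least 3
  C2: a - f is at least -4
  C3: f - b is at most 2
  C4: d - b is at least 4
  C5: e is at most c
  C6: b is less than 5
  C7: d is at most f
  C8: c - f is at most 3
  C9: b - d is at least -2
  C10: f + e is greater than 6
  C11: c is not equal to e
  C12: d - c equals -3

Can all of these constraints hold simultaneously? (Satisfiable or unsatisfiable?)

Constraints 1, 3, 4, and 8 give f − c ≥ -3, c − d ≥ 3, d − b ≥ 4, b − f ≥ -2.
Adding all 4 inequalities: the left sides telescope to 0, and the right sides sum to (-3) + 3 + 4 + (-2) = 2. So 0 ≥ 2, which is false.

Unsatisfiable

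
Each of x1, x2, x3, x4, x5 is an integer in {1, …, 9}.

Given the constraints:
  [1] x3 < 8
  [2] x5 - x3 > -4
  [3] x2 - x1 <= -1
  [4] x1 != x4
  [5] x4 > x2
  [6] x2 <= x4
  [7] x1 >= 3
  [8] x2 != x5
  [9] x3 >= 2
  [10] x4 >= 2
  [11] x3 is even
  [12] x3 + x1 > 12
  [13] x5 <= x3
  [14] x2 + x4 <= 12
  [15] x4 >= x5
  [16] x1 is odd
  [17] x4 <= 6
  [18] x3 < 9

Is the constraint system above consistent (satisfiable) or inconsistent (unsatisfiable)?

Satisfiable

One satisfying assignment is x1 = 7, x2 = 3, x3 = 6, x4 = 6, x5 = 4.
For the less obvious constraints — constraint 2: x5 - x3 = -2; constraint 3: x2 - x1 = -4 — and the others hold by inspection.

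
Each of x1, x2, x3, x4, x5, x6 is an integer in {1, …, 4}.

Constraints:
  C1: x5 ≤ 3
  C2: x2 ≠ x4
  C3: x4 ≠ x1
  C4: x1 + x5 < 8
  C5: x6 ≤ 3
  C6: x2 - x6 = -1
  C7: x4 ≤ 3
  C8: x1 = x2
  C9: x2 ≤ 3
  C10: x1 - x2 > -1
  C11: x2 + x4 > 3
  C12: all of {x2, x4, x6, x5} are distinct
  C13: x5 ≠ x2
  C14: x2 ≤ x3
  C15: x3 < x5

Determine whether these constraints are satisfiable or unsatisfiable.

Constraints 1, 5, 7, and 9 confine each of x2, x4, x6, x5 to the 3 values {1, …, 3} (the domain already gives each ≥ 1).
Constraint 12 requires all 4 of them to be distinct, but only 3 values are available — impossible by the pigeonhole principle.

Unsatisfiable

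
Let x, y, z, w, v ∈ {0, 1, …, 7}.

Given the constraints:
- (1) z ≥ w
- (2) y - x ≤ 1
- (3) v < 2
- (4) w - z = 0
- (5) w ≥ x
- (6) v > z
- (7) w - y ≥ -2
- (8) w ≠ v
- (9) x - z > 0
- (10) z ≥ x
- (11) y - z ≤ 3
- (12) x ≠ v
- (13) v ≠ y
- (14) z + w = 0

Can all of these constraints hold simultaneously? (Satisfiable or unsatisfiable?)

Unsatisfiable

Constraints 1, 5, and 9 give w ≤ z, z < x, x ≤ w. Chaining: w ≤ z < x ≤ w, which forces w < w — impossible.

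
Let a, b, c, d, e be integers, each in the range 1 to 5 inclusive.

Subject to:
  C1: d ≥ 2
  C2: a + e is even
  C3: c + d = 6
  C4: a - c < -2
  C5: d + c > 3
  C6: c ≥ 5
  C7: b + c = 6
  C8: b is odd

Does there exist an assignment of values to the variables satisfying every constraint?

From constraint 6: c ≥ 5. From constraint 1: d ≥ 2. Hence c + d ≥ 7. But constraint 3 requires c + d = 6, and 6 < 7. Contradiction.

Unsatisfiable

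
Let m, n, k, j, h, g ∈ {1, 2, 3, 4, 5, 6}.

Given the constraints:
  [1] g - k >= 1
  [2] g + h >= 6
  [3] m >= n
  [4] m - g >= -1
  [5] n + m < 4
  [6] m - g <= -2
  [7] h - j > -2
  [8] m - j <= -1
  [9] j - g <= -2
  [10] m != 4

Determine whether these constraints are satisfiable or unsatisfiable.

Unsatisfiable

Constraints 4, 8, and 9 give j − m ≥ 1, m − g ≥ -1, g − j ≥ 2.
Adding all 3 inequalities: the left sides telescope to 0, and the right sides sum to 1 + (-1) + 2 = 2. So 0 ≥ 2, which is false.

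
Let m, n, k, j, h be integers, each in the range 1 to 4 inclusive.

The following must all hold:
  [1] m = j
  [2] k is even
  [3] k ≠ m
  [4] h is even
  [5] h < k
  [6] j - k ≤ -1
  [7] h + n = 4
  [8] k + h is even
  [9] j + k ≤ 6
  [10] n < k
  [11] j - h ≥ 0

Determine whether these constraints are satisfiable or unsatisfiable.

Try m = 2, n = 2, k = 4, j = 2, h = 2.
Check constraint 6: j - k = -2; constraint 7: h + n = 4; constraint 9: j + k = 6. The remaining constraints are straightforward to verify.

Satisfiable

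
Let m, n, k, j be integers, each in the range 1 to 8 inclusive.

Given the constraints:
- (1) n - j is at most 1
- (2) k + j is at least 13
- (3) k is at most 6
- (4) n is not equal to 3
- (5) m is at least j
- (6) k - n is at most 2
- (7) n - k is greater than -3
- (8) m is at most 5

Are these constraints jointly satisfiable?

Unsatisfiable

From constraint 3: k ≤ 6. From constraints 5 and 8: j ≤ m ≤ 5. Hence k + j ≤ 11. But constraint 2 requires k + j ≥ 13, and 13 > 11. Contradiction.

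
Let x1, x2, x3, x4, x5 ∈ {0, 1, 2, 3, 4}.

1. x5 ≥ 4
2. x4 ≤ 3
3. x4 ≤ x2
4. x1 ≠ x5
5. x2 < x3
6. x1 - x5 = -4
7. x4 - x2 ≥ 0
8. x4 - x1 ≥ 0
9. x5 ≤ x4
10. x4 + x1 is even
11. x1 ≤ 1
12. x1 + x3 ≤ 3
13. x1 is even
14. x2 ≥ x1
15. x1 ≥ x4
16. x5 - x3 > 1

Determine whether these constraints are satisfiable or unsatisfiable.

Unsatisfiable

From constraints 1 and 9: x4 ≥ x5 and x5 ≥ 4, so x4 ≥ 4. From constraints 11 and 15: x4 ≤ x1 and x1 ≤ 1, so x4 ≤ 1. But 1 < 4, so no value of x4 works.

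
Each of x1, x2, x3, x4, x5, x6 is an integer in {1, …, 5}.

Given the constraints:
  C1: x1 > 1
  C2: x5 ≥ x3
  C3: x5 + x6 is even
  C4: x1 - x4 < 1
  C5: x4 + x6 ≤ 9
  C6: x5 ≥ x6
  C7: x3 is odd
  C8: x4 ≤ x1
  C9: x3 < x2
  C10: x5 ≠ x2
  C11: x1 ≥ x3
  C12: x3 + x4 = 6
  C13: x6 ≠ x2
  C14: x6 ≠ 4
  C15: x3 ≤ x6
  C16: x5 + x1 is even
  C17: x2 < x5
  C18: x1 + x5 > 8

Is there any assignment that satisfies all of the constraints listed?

Satisfiable

Setting (x1, x2, x3, x4, x5, x6) = (5, 2, 1, 5, 5, 3) satisfies everything: constraint 4: x1 - x4 = 0; constraint 5: x4 + x6 = 8, and the others follow.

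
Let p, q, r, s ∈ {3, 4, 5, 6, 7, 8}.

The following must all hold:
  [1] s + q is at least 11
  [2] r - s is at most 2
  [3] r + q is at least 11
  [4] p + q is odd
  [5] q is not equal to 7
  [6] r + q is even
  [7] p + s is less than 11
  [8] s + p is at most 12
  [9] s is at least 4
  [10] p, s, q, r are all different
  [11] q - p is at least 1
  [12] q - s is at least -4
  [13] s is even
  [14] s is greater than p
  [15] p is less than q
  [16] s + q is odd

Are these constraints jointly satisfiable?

Satisfiable

Take p = 4, q = 5, r = 7, s = 6. Then constraint 1: s + q = 11; constraint 2: r - s = 1; constraint 3: r + q = 12, and every other listed constraint is also met.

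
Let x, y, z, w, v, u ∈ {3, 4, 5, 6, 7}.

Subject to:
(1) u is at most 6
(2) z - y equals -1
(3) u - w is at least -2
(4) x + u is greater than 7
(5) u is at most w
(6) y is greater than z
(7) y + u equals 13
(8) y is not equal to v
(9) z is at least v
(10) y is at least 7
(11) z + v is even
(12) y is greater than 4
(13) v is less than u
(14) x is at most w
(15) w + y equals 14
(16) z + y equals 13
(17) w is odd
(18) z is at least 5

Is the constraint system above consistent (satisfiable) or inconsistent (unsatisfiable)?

The assignment x = 4, y = 7, z = 6, w = 7, v = 4, u = 6 works:
  constraint 2 holds since z - y = -1.
  constraint 3 holds since u - w = -1.
The rest check out directly.

Satisfiable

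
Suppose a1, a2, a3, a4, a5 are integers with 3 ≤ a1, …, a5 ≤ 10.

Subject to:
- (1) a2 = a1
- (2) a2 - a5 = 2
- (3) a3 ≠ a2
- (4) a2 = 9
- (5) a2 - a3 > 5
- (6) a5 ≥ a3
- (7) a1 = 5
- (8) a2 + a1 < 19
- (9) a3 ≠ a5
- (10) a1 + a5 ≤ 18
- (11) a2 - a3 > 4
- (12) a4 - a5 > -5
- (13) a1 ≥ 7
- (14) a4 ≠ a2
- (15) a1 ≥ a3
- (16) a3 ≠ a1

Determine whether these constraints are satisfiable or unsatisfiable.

Constraint 4 fixes a2 = 9 and constraint 7 fixes a1 = 5, but constraint 1 requires a2 = a1. Since 9 ≠ 5, contradiction.

Unsatisfiable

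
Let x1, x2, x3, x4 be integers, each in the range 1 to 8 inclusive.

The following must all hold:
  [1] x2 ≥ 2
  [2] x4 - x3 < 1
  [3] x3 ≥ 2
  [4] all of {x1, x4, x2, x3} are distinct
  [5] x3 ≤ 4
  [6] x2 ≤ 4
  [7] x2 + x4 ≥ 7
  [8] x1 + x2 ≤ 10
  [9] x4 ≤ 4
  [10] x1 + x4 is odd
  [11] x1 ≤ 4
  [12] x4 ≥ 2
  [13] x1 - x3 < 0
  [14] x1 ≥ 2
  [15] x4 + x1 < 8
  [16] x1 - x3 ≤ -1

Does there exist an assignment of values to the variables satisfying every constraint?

Unsatisfiable

Constraints 1, 3, 5, 6, 9, 11, 12, and 14 confine each of x1, x4, x2, x3 to the 3 values {2, …, 4}.
Constraint 4 requires all 4 of them to be distinct, but only 3 values are available — impossible by the pigeonhole principle.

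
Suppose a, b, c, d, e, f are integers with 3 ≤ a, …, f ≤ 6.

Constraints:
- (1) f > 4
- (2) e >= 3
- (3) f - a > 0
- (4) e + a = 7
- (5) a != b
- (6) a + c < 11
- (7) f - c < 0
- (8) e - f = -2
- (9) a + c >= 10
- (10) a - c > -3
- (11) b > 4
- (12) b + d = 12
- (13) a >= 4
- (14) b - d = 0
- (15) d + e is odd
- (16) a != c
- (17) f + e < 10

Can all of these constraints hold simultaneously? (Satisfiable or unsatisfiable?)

Satisfiable

The assignment a = 4, b = 6, c = 6, d = 6, e = 3, f = 5 works:
  constraint 3 holds since f - a = 1.
  constraint 4 holds since e + a = 7.
  constraint 6 holds since a + c = 10.
The rest check out directly.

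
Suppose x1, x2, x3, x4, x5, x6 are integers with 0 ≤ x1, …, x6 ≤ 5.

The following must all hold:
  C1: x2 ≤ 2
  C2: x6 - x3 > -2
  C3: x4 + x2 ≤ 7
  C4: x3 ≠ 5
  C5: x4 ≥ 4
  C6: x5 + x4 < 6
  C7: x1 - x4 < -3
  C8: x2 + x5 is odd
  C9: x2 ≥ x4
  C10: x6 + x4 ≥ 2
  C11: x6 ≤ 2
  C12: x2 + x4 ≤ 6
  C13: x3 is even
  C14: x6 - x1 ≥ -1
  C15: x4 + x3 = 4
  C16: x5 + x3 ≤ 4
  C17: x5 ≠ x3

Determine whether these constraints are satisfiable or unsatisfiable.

From constraints 5 and 9: x2 ≥ x4 and x4 ≥ 4, so x2 ≥ 4. From constraint 1: x2 ≤ 2. But 2 < 4, so no value of x2 works.

Unsatisfiable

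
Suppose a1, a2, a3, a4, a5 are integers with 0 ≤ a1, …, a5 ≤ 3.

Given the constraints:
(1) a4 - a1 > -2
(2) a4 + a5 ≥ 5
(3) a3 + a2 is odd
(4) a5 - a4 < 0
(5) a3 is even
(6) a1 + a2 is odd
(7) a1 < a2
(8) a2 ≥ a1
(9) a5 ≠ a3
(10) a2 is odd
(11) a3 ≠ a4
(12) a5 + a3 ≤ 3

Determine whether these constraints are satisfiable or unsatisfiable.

Satisfiable

Setting (a1, a2, a3, a4, a5) = (2, 3, 0, 3, 2) satisfies everything: constraint 1: a4 - a1 = 1; constraint 2: a4 + a5 = 5, and the others follow.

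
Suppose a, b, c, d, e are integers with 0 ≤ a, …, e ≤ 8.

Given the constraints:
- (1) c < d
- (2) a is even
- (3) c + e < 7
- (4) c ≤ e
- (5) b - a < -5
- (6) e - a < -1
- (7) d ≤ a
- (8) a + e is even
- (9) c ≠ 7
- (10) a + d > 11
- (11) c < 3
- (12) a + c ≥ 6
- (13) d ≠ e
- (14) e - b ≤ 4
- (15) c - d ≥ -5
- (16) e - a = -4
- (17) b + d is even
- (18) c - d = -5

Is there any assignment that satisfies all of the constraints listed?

Satisfiable

Try a = 8, b = 2, c = 1, d = 6, e = 4.
Check constraint 3: c + e = 5; constraint 5: b - a = -6. The remaining constraints are straightforward to verify.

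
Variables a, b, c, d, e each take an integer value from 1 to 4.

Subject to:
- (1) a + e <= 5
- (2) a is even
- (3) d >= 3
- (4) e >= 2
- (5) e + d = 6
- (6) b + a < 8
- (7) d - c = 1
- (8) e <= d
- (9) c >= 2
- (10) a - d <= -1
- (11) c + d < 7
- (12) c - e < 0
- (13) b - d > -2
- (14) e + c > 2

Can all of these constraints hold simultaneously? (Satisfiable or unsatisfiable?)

Satisfiable

Take a = 2, b = 4, c = 2, d = 3, e = 3. Then constraint 1: a + e = 5; constraint 5: e + d = 6; constraint 6: b + a = 6, and every other listed constraint is also met.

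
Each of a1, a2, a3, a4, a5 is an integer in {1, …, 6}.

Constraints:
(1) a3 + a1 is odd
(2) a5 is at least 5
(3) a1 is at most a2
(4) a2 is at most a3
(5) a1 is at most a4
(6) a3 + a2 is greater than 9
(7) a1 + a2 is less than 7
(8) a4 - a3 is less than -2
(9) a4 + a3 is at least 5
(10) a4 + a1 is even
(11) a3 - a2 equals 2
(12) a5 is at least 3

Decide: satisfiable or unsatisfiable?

Satisfiable

One satisfying assignment is a1 = 1, a2 = 4, a3 = 6, a4 = 1, a5 = 6.
For the less obvious constraints — constraint 6: a3 + a2 = 10; constraint 7: a1 + a2 = 5; constraint 8: a4 - a3 = -5 — and the others hold by inspection.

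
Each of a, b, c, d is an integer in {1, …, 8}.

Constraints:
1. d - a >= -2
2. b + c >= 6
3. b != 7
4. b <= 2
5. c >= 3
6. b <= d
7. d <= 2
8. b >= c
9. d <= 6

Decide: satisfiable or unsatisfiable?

From constraints 5 and 8: b ≥ c and c ≥ 3, so b ≥ 3. From constraints 6 and 7: b ≤ d and d ≤ 2, so b ≤ 2. But 2 < 3, so no value of b works.

Unsatisfiable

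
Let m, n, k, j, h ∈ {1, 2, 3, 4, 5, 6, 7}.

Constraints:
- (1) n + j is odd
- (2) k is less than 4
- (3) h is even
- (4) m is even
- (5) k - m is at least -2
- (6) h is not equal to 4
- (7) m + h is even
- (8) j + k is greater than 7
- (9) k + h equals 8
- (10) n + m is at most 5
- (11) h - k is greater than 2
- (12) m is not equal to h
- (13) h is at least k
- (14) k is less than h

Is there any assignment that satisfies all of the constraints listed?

Satisfiable

Take m = 2, n = 2, k = 2, j = 7, h = 6. Then constraint 5: k - m = 0; constraint 8: j + k = 9, and every other listed constraint is also met.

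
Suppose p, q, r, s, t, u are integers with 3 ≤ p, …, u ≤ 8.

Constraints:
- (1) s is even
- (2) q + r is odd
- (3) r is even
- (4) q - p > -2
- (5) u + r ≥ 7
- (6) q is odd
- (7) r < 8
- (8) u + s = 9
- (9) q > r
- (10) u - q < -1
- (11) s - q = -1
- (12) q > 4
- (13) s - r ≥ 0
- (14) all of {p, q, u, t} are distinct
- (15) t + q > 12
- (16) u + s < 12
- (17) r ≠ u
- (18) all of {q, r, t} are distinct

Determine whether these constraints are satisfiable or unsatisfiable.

Satisfiable

Setting (p, q, r, s, t, u) = (6, 7, 6, 6, 8, 3) satisfies everything: constraint 4: q - p = 1; constraint 5: u + r = 9, and the others follow.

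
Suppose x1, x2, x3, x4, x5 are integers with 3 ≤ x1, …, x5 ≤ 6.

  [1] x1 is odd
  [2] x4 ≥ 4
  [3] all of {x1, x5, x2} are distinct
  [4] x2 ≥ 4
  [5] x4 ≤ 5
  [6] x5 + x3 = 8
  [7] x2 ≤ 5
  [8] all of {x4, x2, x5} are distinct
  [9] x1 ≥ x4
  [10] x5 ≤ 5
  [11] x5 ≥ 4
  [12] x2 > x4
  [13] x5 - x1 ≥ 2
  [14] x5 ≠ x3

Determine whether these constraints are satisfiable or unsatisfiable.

Unsatisfiable

Constraints 2, 4, 5, 7, 10, and 11 confine each of x4, x2, x5 to the 2 values {4, 5}.
Constraint 8 requires all 3 of them to be distinct, but only 2 values are available — impossible by the pigeonhole principle.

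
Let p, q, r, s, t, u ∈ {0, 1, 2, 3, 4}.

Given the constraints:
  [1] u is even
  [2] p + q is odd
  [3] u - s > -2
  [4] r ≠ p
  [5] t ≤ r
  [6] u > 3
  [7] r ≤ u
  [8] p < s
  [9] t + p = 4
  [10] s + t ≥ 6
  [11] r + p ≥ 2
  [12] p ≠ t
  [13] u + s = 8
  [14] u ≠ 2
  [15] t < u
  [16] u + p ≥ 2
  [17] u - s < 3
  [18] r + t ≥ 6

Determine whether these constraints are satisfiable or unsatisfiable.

Setting (p, q, r, s, t, u) = (1, 2, 3, 4, 3, 4) satisfies everything: constraint 3: u - s = 0; constraint 9: t + p = 4, and the others follow.

Satisfiable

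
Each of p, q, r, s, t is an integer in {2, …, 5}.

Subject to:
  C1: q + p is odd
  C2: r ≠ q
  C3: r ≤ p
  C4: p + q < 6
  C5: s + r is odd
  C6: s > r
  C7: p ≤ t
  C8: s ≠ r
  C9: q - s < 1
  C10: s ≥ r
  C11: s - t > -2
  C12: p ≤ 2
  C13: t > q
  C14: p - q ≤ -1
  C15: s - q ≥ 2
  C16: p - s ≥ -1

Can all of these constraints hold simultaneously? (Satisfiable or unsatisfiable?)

Unsatisfiable

Constraints 14, 15, and 16 give p − s ≥ -1, s − q ≥ 2, q − p ≥ 1.
Adding all 3 inequalities: the left sides telescope to 0, and the right sides sum to (-1) + 2 + 1 = 2. So 0 ≥ 2, which is false.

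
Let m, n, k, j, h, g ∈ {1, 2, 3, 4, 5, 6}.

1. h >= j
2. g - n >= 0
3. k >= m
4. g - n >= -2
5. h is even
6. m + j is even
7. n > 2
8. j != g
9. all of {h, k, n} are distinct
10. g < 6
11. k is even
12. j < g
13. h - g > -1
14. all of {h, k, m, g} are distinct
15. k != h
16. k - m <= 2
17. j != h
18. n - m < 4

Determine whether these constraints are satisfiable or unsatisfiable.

The assignment m = 1, n = 4, k = 2, j = 3, h = 6, g = 5 works:
  constraint 2 holds since g - n = 1.
  constraint 4 holds since g - n = 1.
  constraint 13 holds since h - g = 1.
The rest check out directly.

Satisfiable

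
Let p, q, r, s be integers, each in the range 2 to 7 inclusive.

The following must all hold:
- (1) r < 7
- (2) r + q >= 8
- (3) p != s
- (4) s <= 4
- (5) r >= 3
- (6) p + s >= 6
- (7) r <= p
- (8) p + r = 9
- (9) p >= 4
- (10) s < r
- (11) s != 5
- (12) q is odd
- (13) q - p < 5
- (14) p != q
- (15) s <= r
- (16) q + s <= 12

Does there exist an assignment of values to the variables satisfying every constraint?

The assignment p = 5, q = 7, r = 4, s = 3 works:
  constraint 2 holds since r + q = 11.
  constraint 6 holds since p + s = 8.
  constraint 8 holds since p + r = 9.
The rest check out directly.

Satisfiable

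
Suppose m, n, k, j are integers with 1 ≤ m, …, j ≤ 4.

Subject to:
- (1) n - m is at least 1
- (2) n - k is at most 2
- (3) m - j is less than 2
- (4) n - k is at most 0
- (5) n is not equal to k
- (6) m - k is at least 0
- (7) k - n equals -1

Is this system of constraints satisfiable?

Unsatisfiable

Constraints 1, 4, and 6 give m − k ≥ 0, k − n ≥ 0, n − m ≥ 1.
Adding all 3 inequalities: the left sides telescope to 0, and the right sides sum to 0 + 0 + 1 = 1. So 0 ≥ 1, which is false.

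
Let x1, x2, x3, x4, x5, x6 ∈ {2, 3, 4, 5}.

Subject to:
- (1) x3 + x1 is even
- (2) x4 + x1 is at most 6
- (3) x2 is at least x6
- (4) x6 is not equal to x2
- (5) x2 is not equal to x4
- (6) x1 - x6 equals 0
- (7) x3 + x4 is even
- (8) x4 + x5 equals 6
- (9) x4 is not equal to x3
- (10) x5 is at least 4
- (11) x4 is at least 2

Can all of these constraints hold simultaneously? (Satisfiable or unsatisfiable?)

Satisfiable

The assignment x1 = 4, x2 = 5, x3 = 4, x4 = 2, x5 = 4, x6 = 4 works:
  constraint 2 holds since x4 + x1 = 6.
  constraint 6 holds since x1 - x6 = 0.
The rest check out directly.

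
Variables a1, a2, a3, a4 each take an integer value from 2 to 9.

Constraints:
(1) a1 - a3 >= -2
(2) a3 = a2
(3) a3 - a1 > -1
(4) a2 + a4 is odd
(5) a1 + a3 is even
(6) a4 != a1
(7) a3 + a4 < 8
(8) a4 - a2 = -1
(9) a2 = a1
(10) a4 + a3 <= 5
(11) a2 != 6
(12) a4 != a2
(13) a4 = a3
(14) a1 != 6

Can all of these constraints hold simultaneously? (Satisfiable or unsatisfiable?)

Unsatisfiable

From constraints 2, 9, and 13, a4 = a3 = a2 = a1, so a4 = a1. But constraint 6 says a4 ≠ a1. Contradiction.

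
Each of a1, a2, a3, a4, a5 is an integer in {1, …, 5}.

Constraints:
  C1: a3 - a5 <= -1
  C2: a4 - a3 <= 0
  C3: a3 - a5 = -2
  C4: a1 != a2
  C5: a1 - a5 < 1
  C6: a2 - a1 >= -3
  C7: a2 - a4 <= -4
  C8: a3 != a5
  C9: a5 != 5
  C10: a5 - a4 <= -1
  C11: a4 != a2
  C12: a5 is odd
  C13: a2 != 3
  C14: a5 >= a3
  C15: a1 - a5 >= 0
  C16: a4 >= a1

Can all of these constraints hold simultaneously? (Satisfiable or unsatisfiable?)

Constraints 1, 2, 6, 7, and 15 give a2 − a1 ≥ -3, a1 − a5 ≥ 0, a5 − a3 ≥ 1, a3 − a4 ≥ 0, a4 − a2 ≥ 4.
Adding all 5 inequalities: the left sides telescope to 0, and the right sides sum to (-3) + 0 + 1 + 0 + 4 = 2. So 0 ≥ 2, which is false.

Unsatisfiable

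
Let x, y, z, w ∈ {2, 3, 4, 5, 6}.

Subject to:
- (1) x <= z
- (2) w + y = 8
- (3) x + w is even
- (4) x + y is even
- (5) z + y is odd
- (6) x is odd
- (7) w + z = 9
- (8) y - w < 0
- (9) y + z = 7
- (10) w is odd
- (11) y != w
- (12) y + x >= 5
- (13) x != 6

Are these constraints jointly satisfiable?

Satisfiable

One satisfying assignment is x = 3, y = 3, z = 4, w = 5.
For the less obvious constraints — constraint 2: w + y = 8; constraint 7: w + z = 9; constraint 8: y - w = -2 — and the others hold by inspection.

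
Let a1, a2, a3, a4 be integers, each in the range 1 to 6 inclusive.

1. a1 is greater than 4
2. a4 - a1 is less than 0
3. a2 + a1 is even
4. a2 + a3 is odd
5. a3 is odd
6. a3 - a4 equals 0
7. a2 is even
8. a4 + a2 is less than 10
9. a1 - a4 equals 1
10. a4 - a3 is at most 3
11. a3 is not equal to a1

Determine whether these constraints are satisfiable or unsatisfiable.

Satisfiable

Take a1 = 6, a2 = 2, a3 = 5, a4 = 5. Then constraint 2: a4 - a1 = -1; constraint 6: a3 - a4 = 0; constraint 8: a4 + a2 = 7, and every other listed constraint is also met.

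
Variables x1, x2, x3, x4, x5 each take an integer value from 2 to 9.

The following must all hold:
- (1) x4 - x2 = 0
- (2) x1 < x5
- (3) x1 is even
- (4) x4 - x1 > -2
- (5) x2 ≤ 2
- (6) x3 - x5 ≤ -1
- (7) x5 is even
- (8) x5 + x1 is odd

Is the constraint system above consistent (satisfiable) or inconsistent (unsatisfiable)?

Constraint 7 makes x5 even and constraint 3 makes x1 even, so x5 + x1 must be even. Constraint 8 says x5 + x1 is odd — contradiction.

Unsatisfiable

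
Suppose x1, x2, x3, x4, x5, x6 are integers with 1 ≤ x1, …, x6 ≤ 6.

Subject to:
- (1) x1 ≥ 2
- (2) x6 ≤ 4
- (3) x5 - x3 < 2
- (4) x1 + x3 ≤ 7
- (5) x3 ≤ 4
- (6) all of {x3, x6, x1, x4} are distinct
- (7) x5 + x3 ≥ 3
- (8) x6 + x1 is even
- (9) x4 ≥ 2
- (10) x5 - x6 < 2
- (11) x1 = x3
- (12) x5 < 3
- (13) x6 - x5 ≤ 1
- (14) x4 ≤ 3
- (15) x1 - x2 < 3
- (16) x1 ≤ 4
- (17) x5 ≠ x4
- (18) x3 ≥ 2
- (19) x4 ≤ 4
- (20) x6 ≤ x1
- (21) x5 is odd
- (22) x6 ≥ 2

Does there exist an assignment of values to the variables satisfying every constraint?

Constraints 1, 2, 5, 9, 16, 18, 19, and 22 confine each of x3, x6, x1, x4 to the 3 values {2, …, 4}.
Constraint 6 requires all 4 of them to be distinct, but only 3 values are available — impossible by the pigeonhole principle.

Unsatisfiable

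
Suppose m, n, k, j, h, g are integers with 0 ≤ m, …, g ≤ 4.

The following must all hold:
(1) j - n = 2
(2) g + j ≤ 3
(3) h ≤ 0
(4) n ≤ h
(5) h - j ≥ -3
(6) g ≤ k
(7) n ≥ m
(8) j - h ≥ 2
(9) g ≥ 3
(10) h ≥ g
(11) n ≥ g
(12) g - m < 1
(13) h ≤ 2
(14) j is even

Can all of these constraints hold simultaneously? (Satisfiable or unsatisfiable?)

From constraints 9 and 11: n ≥ g and g ≥ 3, so n ≥ 3. From constraints 4 and 13: n ≤ h and h ≤ 2, so n ≤ 2. But 2 < 3, so no value of n works.

Unsatisfiable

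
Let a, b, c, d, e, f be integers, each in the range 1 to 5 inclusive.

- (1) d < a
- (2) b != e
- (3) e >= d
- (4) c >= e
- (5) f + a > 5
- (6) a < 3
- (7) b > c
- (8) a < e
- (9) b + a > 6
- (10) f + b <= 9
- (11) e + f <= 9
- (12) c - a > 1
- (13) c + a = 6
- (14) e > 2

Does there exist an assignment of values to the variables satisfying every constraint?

The assignment a = 2, b = 5, c = 4, d = 1, e = 3, f = 4 works:
  constraint 5 holds since f + a = 6.
  constraint 9 holds since b + a = 7.
  constraint 10 holds since f + b = 9.
The rest check out directly.

Satisfiable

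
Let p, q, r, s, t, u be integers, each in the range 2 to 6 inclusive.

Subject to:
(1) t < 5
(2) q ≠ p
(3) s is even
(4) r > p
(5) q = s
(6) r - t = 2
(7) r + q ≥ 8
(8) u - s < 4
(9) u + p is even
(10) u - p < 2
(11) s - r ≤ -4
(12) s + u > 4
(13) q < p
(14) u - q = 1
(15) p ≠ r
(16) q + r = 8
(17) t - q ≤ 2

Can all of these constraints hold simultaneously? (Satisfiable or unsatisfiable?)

One satisfying assignment is p = 3, q = 2, r = 6, s = 2, t = 4, u = 3.
For the less obvious constraints — constraint 6: r - t = 2; constraint 7: r + q = 8 — and the others hold by inspection.

Satisfiable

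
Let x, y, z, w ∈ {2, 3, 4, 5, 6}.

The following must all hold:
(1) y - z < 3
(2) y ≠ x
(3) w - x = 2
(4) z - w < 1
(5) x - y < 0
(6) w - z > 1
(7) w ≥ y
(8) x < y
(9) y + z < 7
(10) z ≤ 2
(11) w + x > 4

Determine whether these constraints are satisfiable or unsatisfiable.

The assignment x = 2, y = 4, z = 2, w = 4 works:
  constraint 1 holds since y - z = 2.
  constraint 3 holds since w - x = 2.
The rest check out directly.

Satisfiable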